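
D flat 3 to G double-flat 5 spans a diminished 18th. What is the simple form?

diminished fourth

Subtracting seven from the interval number removes an octave: 18 − 14 = 4.
That makes a diminished eighteenth a compound diminished fourth — 2 octaves plus a diminished fourth.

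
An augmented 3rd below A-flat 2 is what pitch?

Counting three letter names down from A lands on F.
An augmented third is 5 semitones; 5 semitones down from Ab2 gives Fbb2.

F-double-flat 2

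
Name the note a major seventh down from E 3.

Counting seven letter names down from E lands on F.
Moving 11 semitones down from E3 (the size of a major seventh) reaches F2.

F 2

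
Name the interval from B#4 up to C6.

d9

B to C spans two letter names (B-C), plus an octave: a ninth.
A major ninth would be 14 semitones; B#4 to C6 is 12, two semitones narrower, so the interval is diminished.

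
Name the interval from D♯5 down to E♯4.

minor seventh

Descending from D#5 to E#4 is the same interval as ascending E#4 to D#5.
E to D spans seven letter names (E-F-G-A-B-C-D): a seventh.
At 10 semitones, E#4→D#5 falls one short of a major seventh: minor.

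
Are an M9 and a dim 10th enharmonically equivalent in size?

Yes

A major ninth = 14 semitones = a diminished tenth; enharmonically equal.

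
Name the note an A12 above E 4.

B-sharp 5

The twelfth's letter: E up five letter names plus an octave → B.
An augmented twelfth is 20 semitones; 20 semitones up from E4 gives B#5.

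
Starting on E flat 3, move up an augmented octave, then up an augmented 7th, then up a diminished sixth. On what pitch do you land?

An augmented octave up from Eb3 is E4.
Up an augmented seventh from E4: D##5 (12 semitones up).
D##5 up a diminished sixth → B5 (7 semitones).

B 5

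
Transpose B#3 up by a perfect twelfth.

The twelfth's letter: B up five letter names plus an octave → F.
A perfect twelfth spans 19 semitones, so from B#3 the target pitch is F##5.

F##5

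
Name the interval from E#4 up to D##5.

major 7th

E to D spans seven letter names (E-F-G-A-B-C-D): a seventh.
E#4 to D##5 is 11 semitones, matching the major seventh exactly, so the quality is major.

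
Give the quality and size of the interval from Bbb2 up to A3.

augmented 7th

B to A spans seven letter names (B-C-D-E-F-G-A): a seventh.
A major seventh would be 11 semitones; Bbb2 to A3 is 12, one semitone wider, so the interval is augmented.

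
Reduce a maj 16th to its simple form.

Subtracting seven from the interval number removes an octave: 16 − 14 = 2.
Quality carries through unchanged, so the simple form is a major second.

M2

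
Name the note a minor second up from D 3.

E-flat 3

The second takes the letter from D up to E.
A minor second spans 1 semitone, so from D3 the target pitch is Eb3.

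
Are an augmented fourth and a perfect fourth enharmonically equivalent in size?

An augmented fourth is 6 semitones but a perfect fourth is 5 semitones — different sizes.

No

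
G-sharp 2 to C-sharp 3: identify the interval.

perfect 4th

G to C spans four letter names (G-A-B-C), so the interval is some kind of fourth.
The perfect fourth spans 5 semitones, and G#2 to C#3 is exactly 5 semitones — so this is a perfect fourth.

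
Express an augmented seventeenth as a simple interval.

augmented 3rd

Each octave removed subtracts seven from the number: 17 − 14 = 3.
So an augmented seventeenth is 2 octaves plus an augmented third. The quality is unchanged.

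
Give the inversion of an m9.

First reduce the compound minor ninth to its simple form, a minor second.
Inverted interval numbers add to nine, so a second pairs with a seventh (2 + 7 = 9).
And minor becomes major under inversion, so we get a major seventh.

major 7th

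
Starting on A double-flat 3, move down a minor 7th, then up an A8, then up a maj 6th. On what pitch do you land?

G 4

Abb3 down a minor seventh → Bbb2 (10 semitones).
An augmented octave up from Bbb2 is Bb3.
Bb3 up a major sixth → G4 (9 semitones).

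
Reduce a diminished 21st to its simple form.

diminished seventh

Take out 2 octaves (14 from the number): 21 − 14 = 7.
So a diminished twenty-first is 2 octaves plus a diminished seventh. The quality is unchanged.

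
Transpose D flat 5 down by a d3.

B 4

The third takes the letter from D down to B.
A diminished third spans 2 semitones, so from Db5 the target pitch is B4.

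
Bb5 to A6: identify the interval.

major seventh

B to A spans seven letter names (B-C-D-E-F-G-A): a seventh.
Bb5 to A6 is 11 semitones, matching the major seventh exactly, so the quality is major.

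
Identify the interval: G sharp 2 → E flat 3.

G to E spans six letter names (G-A-B-C-D-E): a sixth.
G#2 to Eb3 spans 7 semitones — two semitones narrower than the major sixth (9) — giving a diminished sixth.

diminished 6th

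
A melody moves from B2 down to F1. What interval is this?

augmented eleventh

Descending from B2 to F1 is the same interval as ascending F1 to B2.
F to B spans four letter names (F-G-A-B), plus an octave — that makes it an eleventh of some quality.
F1 to B2 spans 18 semitones — one semitone wider than the perfect eleventh (17) — giving an augmented eleventh.
(Equivalently, a compound augmented fourth: an augmented fourth plus an octave.)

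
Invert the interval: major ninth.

minor seventh

First reduce the compound major ninth to its simple form, a major second.
Inverted interval numbers add to nine, so a second pairs with a seventh (2 + 7 = 9).
And major becomes minor under inversion, so we get a minor seventh.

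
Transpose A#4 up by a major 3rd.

C##5

Three letter names up from A: C.
A major third spans 4 semitones, so from A#4 the target pitch is C##5.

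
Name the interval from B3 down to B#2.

d8

Descending from B3 to B#2 is the same interval as ascending B#2 to B3.
B to B is the same letter name, plus an octave, so the interval is some kind of octave.
The perfect octave is 12 semitones; here we have 11, one semitone narrower: diminished.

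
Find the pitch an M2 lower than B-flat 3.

Counting two letter names down from B lands on A.
Moving 2 semitones down from Bb3 (the size of a major second) reaches Ab3.

A-flat 3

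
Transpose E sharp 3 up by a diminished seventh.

The seventh takes the letter from E up to D.
A diminished seventh is 9 semitones; 9 semitones up from E#3 gives D4.

D 4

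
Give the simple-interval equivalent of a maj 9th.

major second

Take out an octave (7 from the number): 9 − 7 = 2.
Quality carries through unchanged, so the simple form is a major second.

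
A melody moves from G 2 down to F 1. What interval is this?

Descending from G2 to F1 is the same interval as ascending F1 to G2.
F to G spans two letter names (F-G), plus an octave — that makes it a ninth of some quality.
Counting semitones, F1→G2 is 14, which is the major ninth.
(Equivalently, a compound major second: a major second plus an octave.)

M9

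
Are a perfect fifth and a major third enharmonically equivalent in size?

No

A perfect fifth spans 7 semitones; a major third spans 4 semitones. They differ by 3.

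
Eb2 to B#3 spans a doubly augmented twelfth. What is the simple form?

Each octave removed subtracts seven from the number: 12 − 7 = 5.
That makes a doubly augmented twelfth a compound doubly augmented fifth — an octave plus a doubly augmented fifth.

doubly augmented 5th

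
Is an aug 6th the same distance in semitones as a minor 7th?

Yes

An augmented sixth spans 10 semitones, and a minor seventh also spans 10 semitones — they're enharmonic.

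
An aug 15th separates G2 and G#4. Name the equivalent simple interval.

Each octave removed subtracts seven from the number: 15 − 7 = 8.
That makes an augmented fifteenth a compound augmented octave — an octave plus an augmented octave.

augmented 8th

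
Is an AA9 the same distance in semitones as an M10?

Yes

Both span 16 semitones: a doubly augmented ninth and a major tenth are the same chromatic distance.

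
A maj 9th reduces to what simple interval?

Take out an octave (7 from the number): 9 − 7 = 2.
So a major ninth is an octave plus a major second. The quality is unchanged.

major second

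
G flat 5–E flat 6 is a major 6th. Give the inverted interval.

minor third

The rule of nine gives the new number: 9 − 6 = 3, so a sixth becomes a third.
The quality also flips — major becomes minor — giving a minor third.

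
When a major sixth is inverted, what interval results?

minor third

The rule of nine gives the new number: 9 − 6 = 3, so a sixth becomes a third.
The quality also flips — major becomes minor — giving a minor third.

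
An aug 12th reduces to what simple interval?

augmented fifth

Subtracting seven from the interval number removes an octave: 12 − 7 = 5.
So an augmented twelfth is an octave plus an augmented fifth. The quality is unchanged.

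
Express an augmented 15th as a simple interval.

augmented 8th

Each octave removed subtracts seven from the number: 15 − 7 = 8.
Quality carries through unchanged, so the simple form is an augmented octave.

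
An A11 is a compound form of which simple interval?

Each octave removed subtracts seven from the number: 11 − 7 = 4.
That makes an augmented eleventh a compound augmented fourth — an octave plus an augmented fourth.

A4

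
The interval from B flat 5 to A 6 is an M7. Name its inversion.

Inverted interval numbers add to nine, so a seventh pairs with a second (7 + 2 = 9).
Quality inverts too: major becomes minor. That makes the inversion a minor second.

minor 2nd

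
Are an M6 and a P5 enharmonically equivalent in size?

No

A major sixth is 9 semitones but a perfect fifth is 7 semitones — different sizes.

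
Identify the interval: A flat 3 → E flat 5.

perfect twelfth

A to E spans five letter names (A-B-C-D-E), plus an octave — that makes it a twelfth of some quality.
Counting semitones, Ab3→Eb5 is 19, which is the perfect twelfth.
(Equivalently, a compound perfect fifth: a perfect fifth plus an octave.)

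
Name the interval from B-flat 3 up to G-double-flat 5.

B to G spans six letter names (B-C-D-E-F-G), plus an octave, so the interval is some kind of thirteenth.
Bb3 to Gbb5 spans 19 semitones — two semitones narrower than the major thirteenth (21) — giving a diminished thirteenth.
(Equivalently, a compound diminished sixth: a diminished sixth plus an octave.)

diminished thirteenth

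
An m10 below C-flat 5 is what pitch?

The tenth's letter: C down three letter names plus an octave → A.
Moving 15 semitones down from Cb5 (the size of a minor tenth) reaches Ab3.

A-flat 3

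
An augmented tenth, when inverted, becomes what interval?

diminished 6th

First reduce the compound augmented tenth to its simple form, an augmented third.
Inverted interval numbers add to nine, so a third pairs with a sixth (3 + 6 = 9).
The quality also flips — augmented becomes diminished — giving a diminished sixth.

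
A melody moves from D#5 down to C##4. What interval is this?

Descending from D#5 to C##4 is the same interval as ascending C##4 to D#5.
C to D spans two letter names (C-D), plus an octave — that makes it a ninth of some quality.
A major ninth would be 14 semitones, but C##4 to D#5 is 13 — one semitone narrower, making it a minor ninth.
(Equivalently, a compound minor second: a minor second plus an octave.)

m9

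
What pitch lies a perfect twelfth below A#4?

D#3

Counting five letter names plus an octave down from A lands on D.
A perfect twelfth spans 19 semitones, so from A#4 the target pitch is D#3.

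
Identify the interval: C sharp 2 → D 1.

major 7th

Descending from C#2 to D1 is the same interval as ascending D1 to C#2.
D to C spans seven letter names (D-E-F-G-A-B-C), so the interval is some kind of seventh.
D1 to C#2 is 11 semitones, matching the major seventh exactly, so the quality is major.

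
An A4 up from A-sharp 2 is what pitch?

D-double-sharp 3

Four letter names up from A: D.
An augmented fourth spans 6 semitones, so from A#2 the target pitch is D##3.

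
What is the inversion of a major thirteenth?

First reduce the compound major thirteenth to its simple form, a major sixth.
Inverted interval numbers add to nine, so a sixth pairs with a third (6 + 3 = 9).
Quality inverts too: major becomes minor. That makes the inversion a minor third.

m3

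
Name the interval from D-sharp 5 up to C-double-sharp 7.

major 14th

D to C spans seven letter names (D-E-F-G-A-B-C), plus an octave: a fourteenth.
The major fourteenth spans 23 semitones, and D#5 to C##7 is exactly 23 semitones — so this is a major fourteenth.
(Equivalently, a compound major seventh: a major seventh plus an octave.)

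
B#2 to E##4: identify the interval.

B to E spans four letter names (B-C-D-E), plus an octave, so the interval is some kind of eleventh.
The perfect eleventh is 17 semitones; here we have 18, one semitone wider: augmented.
(Equivalently, a compound augmented fourth: an augmented fourth plus an octave.)

augmented 11th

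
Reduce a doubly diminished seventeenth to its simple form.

doubly diminished third

Each octave removed subtracts seven from the number: 17 − 14 = 3.
So a doubly diminished seventeenth is 2 octaves plus a doubly diminished third. The quality is unchanged.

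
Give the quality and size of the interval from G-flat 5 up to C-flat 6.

G to C spans four letter names (G-A-B-C), so the interval is some kind of fourth.
The perfect fourth spans 5 semitones, and Gb5 to Cb6 is exactly 5 semitones — so this is a perfect fourth.

perfect fourth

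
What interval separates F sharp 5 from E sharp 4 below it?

Descending from F#5 to E#4 is the same interval as ascending E#4 to F#5.
E to F spans two letter names (E-F), plus an octave, so the interval is some kind of ninth.
At 13 semitones, E#4→F#5 falls one short of a major ninth: minor.
(Equivalently, a compound minor second: a minor second plus an octave.)

minor 9th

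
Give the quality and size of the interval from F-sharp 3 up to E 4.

F to E spans seven letter names (F-G-A-B-C-D-E): a seventh.
F#3 to E4 is 10 semitones, a half step short of the major seventh (11), so this is minor.

minor 7th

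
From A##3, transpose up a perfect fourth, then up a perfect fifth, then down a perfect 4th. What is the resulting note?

E##4

A perfect fourth up from A##3 is D##4.
D##4 up a perfect fifth → A##4 (7 semitones).
A##4 down a perfect fourth → E##4 (5 semitones).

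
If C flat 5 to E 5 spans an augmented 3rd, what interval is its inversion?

diminished 6th

The rule of nine gives the new number: 9 − 3 = 6, so a third becomes a sixth.
Quality inverts too: augmented becomes diminished. That makes the inversion a diminished sixth.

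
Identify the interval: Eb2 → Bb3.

P12

E to B spans five letter names (E-F-G-A-B), plus an octave, so the interval is some kind of twelfth.
Counting semitones, Eb2→Bb3 is 19, which is the perfect twelfth.
(Equivalently, a compound perfect fifth: a perfect fifth plus an octave.)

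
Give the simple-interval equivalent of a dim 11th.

diminished fourth

Subtracting seven from the interval number removes an octave: 11 − 7 = 4.
So a diminished eleventh is an octave plus a diminished fourth. The quality is unchanged.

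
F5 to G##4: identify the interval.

Descending from F5 to G##4 is the same interval as ascending G##4 to F5.
G to F spans seven letter names (G-A-B-C-D-E-F), so the interval is some kind of seventh.
G##4 to F5 spans 8 semitones — three semitones narrower than the major seventh (11) — giving a doubly diminished seventh.

doubly diminished seventh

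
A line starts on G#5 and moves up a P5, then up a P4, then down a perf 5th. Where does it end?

C#6

A perfect fifth up from G#5 is D#6.
Up a perfect fourth from D#6: G#6 (5 semitones up).
Down a perfect fifth from G#6: C#6 (7 semitones down).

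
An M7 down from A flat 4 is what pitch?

Counting seven letter names down from A lands on B.
A major seventh spans 11 semitones, so from Ab4 the target pitch is Bbb3.

B double-flat 3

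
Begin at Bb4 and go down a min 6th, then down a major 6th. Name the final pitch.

A minor sixth down from Bb4 is D4.
A major sixth down from D4 is F3.

F3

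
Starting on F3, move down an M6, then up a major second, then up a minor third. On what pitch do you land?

A major sixth down from F3 is Ab2.
A major second up from Ab2 is Bb2.
Bb2 up a minor third → Db3 (3 semitones).

Db3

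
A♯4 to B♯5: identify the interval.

A to B spans two letter names (A-B), plus an octave: a ninth.
A#4 to B#5 is 14 semitones, matching the major ninth exactly, so the quality is major.
(Equivalently, a compound major second: a major second plus an octave.)

M9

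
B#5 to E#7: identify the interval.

B to E spans four letter names (B-C-D-E), plus an octave: an eleventh.
The perfect eleventh spans 17 semitones, and B#5 to E#7 is exactly 17 semitones — so this is a perfect eleventh.
(Equivalently, a compound perfect fourth: a perfect fourth plus an octave.)

perfect eleventh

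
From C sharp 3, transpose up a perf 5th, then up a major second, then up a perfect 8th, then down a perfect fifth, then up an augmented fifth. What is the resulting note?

A double-sharp 4

C#3 up a perfect fifth → G#3 (7 semitones).
Up a major second from G#3: A#3 (2 semitones up).
A perfect octave up from A#3 is A#4.
A#4 down a perfect fifth → D#4 (7 semitones).
Up an augmented fifth from D#4: A##4 (8 semitones up).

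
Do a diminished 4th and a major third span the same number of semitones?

Yes

Both span 4 semitones: a diminished fourth and a major third are the same chromatic distance.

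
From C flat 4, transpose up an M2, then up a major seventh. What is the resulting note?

Cb4 up a major second → Db4 (2 semitones).
A major seventh up from Db4 is C5.

C 5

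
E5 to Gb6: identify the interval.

E to G spans three letter names (E-F-G), plus an octave, so the interval is some kind of tenth.
A major tenth would be 16 semitones; E5 to Gb6 is 14, two semitones narrower, so the interval is diminished.
(Equivalently, a compound diminished third: a diminished third plus an octave.)

diminished tenth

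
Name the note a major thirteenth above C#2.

Six letters up from C (plus an octave) reaches A.
A major thirteenth is 21 semitones; 21 semitones up from C#2 gives A#3.

A#3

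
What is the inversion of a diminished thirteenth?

First reduce the compound diminished thirteenth to its simple form, a diminished sixth.
Interval numbers invert to sum to nine: 6 + 3 = 9, so a sixth inverts to a third.
The quality also flips — diminished becomes augmented — giving an augmented third.

A3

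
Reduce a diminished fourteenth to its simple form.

diminished seventh

Take out an octave (7 from the number): 14 − 7 = 7.
Quality carries through unchanged, so the simple form is a diminished seventh.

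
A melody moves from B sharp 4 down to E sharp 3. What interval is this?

Descending from B#4 to E#3 is the same interval as ascending E#3 to B#4.
E to B spans five letter names (E-F-G-A-B), plus an octave: a twelfth.
The perfect twelfth spans 19 semitones, and E#3 to B#4 is exactly 19 semitones — so this is a perfect twelfth.
(Equivalently, a compound perfect fifth: a perfect fifth plus an octave.)

perfect 12th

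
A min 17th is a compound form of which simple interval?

m3

Each octave removed subtracts seven from the number: 17 − 14 = 3.
Quality carries through unchanged, so the simple form is a minor third.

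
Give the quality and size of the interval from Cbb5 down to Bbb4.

minor second

Descending from Cbb5 to Bbb4 is the same interval as ascending Bbb4 to Cbb5.
B to C spans two letter names (B-C) — that makes it a second of some quality.
At 1 semitone, Bbb4→Cbb5 falls one short of a major second: minor.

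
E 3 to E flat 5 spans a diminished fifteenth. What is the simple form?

d8

Subtracting seven from the interval number removes an octave: 15 − 7 = 8.
So a diminished fifteenth is an octave plus a diminished octave. The quality is unchanged.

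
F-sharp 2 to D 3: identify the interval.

minor 6th

F to D spans six letter names (F-G-A-B-C-D) — that makes it a sixth of some quality.
A major sixth would be 9 semitones, but F#2 to D3 is 8 — one semitone narrower, making it a minor sixth.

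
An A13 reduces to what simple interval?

augmented sixth

Subtracting seven from the interval number removes an octave: 13 − 7 = 6.
That makes an augmented thirteenth a compound augmented sixth — an octave plus an augmented sixth.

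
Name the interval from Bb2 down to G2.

minor third

Descending from Bb2 to G2 is the same interval as ascending G2 to Bb2.
G to B spans three letter names (G-A-B): a third.
G2 to Bb2 is 3 semitones, a half step short of the major third (4), so this is minor.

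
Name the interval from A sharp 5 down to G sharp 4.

M9

Descending from A#5 to G#4 is the same interval as ascending G#4 to A#5.
G to A spans two letter names (G-A), plus an octave — that makes it a ninth of some quality.
G#4 to A#5 is 14 semitones, matching the major ninth exactly, so the quality is major.
(Equivalently, a compound major second: a major second plus an octave.)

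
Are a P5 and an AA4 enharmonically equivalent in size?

A perfect fifth spans 7 semitones, and a doubly augmented fourth also spans 7 semitones — they're enharmonic.

Yes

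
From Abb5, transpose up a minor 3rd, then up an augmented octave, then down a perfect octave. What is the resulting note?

Cb6

Abb5 up a minor third → Cbb6 (3 semitones).
An augmented octave up from Cbb6 is Cb7.
Cb7 down a perfect octave → Cb6 (12 semitones).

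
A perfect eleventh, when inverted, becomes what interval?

perfect 5th

First reduce the compound perfect eleventh to its simple form, a perfect fourth.
Inverted interval numbers add to nine, so a fourth pairs with a fifth (4 + 5 = 9).
And perfect stays perfect under inversion, so we get a perfect fifth.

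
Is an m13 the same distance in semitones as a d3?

No

20 semitones (minor thirteenth) vs 2 semitones (diminished third): not equal.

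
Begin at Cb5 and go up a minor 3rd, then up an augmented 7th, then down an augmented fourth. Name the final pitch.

Cb5 up a minor third → Ebb5 (3 semitones).
An augmented seventh up from Ebb5 is D6.
An augmented fourth down from D6 is Ab5.

Ab5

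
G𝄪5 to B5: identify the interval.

diminished third

G to B spans three letter names (G-A-B): a third.
The major third is 4 semitones; here we have 2, two semitones narrower: diminished.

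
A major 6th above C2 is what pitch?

A2

The sixth takes the letter from C up to A.
Moving 9 semitones up from C2 (the size of a major sixth) reaches A2.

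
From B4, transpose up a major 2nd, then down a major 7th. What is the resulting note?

D4

B4 up a major second → C#5 (2 semitones).
A major seventh down from C#5 is D4.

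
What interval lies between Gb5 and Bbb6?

G to B spans three letter names (G-A-B), plus an octave: a tenth.
A major tenth would be 16 semitones, but Gb5 to Bbb6 is 15 — one semitone narrower, making it a minor tenth.
(Equivalently, a compound minor third: a minor third plus an octave.)

m10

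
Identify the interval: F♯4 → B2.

perfect 12th

Descending from F#4 to B2 is the same interval as ascending B2 to F#4.
B to F spans five letter names (B-C-D-E-F), plus an octave — that makes it a twelfth of some quality.
B2 to F#4 is 19 semitones, matching the perfect twelfth exactly, so the quality is perfect.
(Equivalently, a compound perfect fifth: a perfect fifth plus an octave.)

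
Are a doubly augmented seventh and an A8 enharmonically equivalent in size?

A doubly augmented seventh spans 13 semitones, and an augmented octave also spans 13 semitones — they're enharmonic.

Yes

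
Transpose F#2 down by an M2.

The second takes the letter from F down to E.
A major second spans 2 semitones, so from F#2 the target pitch is E2.

E2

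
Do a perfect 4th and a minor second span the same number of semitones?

A perfect fourth spans 5 semitones; a minor second spans 1 semitone. They differ by 4.

No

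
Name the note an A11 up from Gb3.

Four letters up from G (plus an octave) reaches C.
An augmented eleventh spans 18 semitones, so from Gb3 the target pitch is C5.

C5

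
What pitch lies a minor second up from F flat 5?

Two letter names up from F: G.
A minor second is 1 semitone; 1 semitone up from Fb5 gives Gbb5.

G double-flat 5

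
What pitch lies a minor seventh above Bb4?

Ab5

The seventh takes the letter from B up to A.
Moving 10 semitones up from Bb4 (the size of a minor seventh) reaches Ab5.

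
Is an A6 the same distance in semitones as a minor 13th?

No

An augmented sixth is 10 semitones but a minor thirteenth is 20 semitones — different sizes.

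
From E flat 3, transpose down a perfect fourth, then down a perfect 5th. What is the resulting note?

E flat 2

A perfect fourth down from Eb3 is Bb2.
A perfect fifth down from Bb2 is Eb2.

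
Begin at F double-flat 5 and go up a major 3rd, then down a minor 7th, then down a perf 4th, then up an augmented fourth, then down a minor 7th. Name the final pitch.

Up a major third from Fbb5: Abb5 (4 semitones up).
Abb5 down a minor seventh → Bbb4 (10 semitones).
Bbb4 down a perfect fourth → Fb4 (5 semitones).
Up an augmented fourth from Fb4: Bb4 (6 semitones up).
Down a minor seventh from Bb4: C4 (10 semitones down).

C 4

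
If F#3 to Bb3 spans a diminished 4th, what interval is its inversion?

augmented fifth

The rule of nine gives the new number: 9 − 4 = 5, so a fourth becomes a fifth.
The quality also flips — diminished becomes augmented — giving an augmented fifth.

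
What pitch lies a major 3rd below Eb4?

Counting three letter names down from E lands on C.
A major third spans 4 semitones, so from Eb4 the target pitch is Cb4.

Cb4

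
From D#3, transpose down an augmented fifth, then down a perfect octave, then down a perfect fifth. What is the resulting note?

C1

Down an augmented fifth from D#3: G2 (8 semitones down).
Down a perfect octave from G2: G1 (12 semitones down).
A perfect fifth down from G1 is C1.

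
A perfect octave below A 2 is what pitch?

An octave keeps the letter name A, an octave down from A.
A perfect octave is 12 semitones; 12 semitones down from A2 gives A1.

A 1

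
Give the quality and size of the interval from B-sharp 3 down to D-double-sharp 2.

Descending from B#3 to D##2 is the same interval as ascending D##2 to B#3.
D to B spans six letter names (D-E-F-G-A-B), plus an octave, so the interval is some kind of thirteenth.
At 20 semitones, D##2→B#3 falls one short of a major thirteenth: minor.
(Equivalently, a compound minor sixth: a minor sixth plus an octave.)

m13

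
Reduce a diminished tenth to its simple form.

d3

Take out an octave (7 from the number): 10 − 7 = 3.
So a diminished tenth is an octave plus a diminished third. The quality is unchanged.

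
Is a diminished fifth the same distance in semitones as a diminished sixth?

No

6 semitones (diminished fifth) vs 7 semitones (diminished sixth): not equal.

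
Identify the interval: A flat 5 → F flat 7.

minor thirteenth

A to F spans six letter names (A-B-C-D-E-F), plus an octave, so the interval is some kind of thirteenth.
At 20 semitones, Ab5→Fb7 falls one short of a major thirteenth: minor.
(Equivalently, a compound minor sixth: a minor sixth plus an octave.)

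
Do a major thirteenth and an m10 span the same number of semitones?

No

A major thirteenth spans 21 semitones; a minor tenth spans 15 semitones. They differ by 6.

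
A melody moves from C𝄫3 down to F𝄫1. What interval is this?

Descending from Cbb3 to Fbb1 is the same interval as ascending Fbb1 to Cbb3.
F to C spans five letter names (F-G-A-B-C), plus an octave, so the interval is some kind of twelfth.
The perfect twelfth spans 19 semitones, and Fbb1 to Cbb3 is exactly 19 semitones — so this is a perfect twelfth.
(Equivalently, a compound perfect fifth: a perfect fifth plus an octave.)

perfect twelfth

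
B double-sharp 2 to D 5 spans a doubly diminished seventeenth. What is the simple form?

dd3

Each octave removed subtracts seven from the number: 17 − 14 = 3.
Quality carries through unchanged, so the simple form is a doubly diminished third.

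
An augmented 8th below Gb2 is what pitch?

Gbb1

For an octave the letter name doesn't change: still G, an octave down.
An augmented octave is 13 semitones; 13 semitones down from Gb2 gives Gbb1.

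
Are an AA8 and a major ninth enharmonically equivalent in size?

Yes

A doubly augmented octave spans 14 semitones, and a major ninth also spans 14 semitones — they're enharmonic.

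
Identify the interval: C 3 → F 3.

P4

C to F spans four letter names (C-D-E-F): a fourth.
C3 to F3 is 5 semitones, matching the perfect fourth exactly, so the quality is perfect.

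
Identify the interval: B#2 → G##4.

major 13th

B to G spans six letter names (B-C-D-E-F-G), plus an octave, so the interval is some kind of thirteenth.
B#2 to G##4 is 21 semitones, matching the major thirteenth exactly, so the quality is major.
(Equivalently, a compound major sixth: a major sixth plus an octave.)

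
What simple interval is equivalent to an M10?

Take out an octave (7 from the number): 10 − 7 = 3.
So a major tenth is an octave plus a major third. The quality is unchanged.

major third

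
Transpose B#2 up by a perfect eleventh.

E#4

Four letters up from B (plus an octave) reaches E.
A perfect eleventh spans 17 semitones, so from B#2 the target pitch is E#4.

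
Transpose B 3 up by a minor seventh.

A 4

The seventh takes the letter from B up to A.
Moving 10 semitones up from B3 (the size of a minor seventh) reaches A4.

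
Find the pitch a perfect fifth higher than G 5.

D 6

The fifth takes the letter from G up to D.
Moving 7 semitones up from G5 (the size of a perfect fifth) reaches D6.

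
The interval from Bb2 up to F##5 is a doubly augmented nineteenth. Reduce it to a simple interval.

doubly augmented fifth

Subtracting seven from the interval number removes an octave: 19 − 14 = 5.
Quality carries through unchanged, so the simple form is a doubly augmented fifth.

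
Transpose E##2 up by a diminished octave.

The letter stays E (same as the start), shifted an octave up.
A diminished octave spans 11 semitones, so from E##2 the target pitch is E#3.

E#3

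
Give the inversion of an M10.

First reduce the compound major tenth to its simple form, a major third.
Inverted interval numbers add to nine, so a third pairs with a sixth (3 + 6 = 9).
Quality inverts too: major becomes minor. That makes the inversion a minor sixth.

minor 6th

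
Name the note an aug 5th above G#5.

D##6

Counting five letter names up from G lands on D.
An augmented fifth is 8 semitones; 8 semitones up from G#5 gives D##6.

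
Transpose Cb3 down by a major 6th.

Ebb2

The sixth takes the letter from C down to E.
A major sixth spans 9 semitones, so from Cb3 the target pitch is Ebb2.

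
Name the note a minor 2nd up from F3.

The second takes the letter from F up to G.
A minor second spans 1 semitone, so from F3 the target pitch is Gb3.

Gb3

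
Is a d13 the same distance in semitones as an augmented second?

No

19 semitones (diminished thirteenth) vs 3 semitones (augmented second): not equal.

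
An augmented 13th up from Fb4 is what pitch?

D6

Counting six letter names plus an octave up from F lands on D.
An augmented thirteenth is 22 semitones; 22 semitones up from Fb4 gives D6.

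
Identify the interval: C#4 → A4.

minor 6th

C to A spans six letter names (C-D-E-F-G-A): a sixth.
C#4 to A4 is 8 semitones, a half step short of the major sixth (9), so this is minor.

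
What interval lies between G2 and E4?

G to E spans six letter names (G-A-B-C-D-E), plus an octave, so the interval is some kind of thirteenth.
The major thirteenth spans 21 semitones, and G2 to E4 is exactly 21 semitones — so this is a major thirteenth.
(Equivalently, a compound major sixth: a major sixth plus an octave.)

major 13th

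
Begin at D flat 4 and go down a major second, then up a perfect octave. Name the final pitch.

C flat 5

Db4 down a major second → Cb4 (2 semitones).
A perfect octave up from Cb4 is Cb5.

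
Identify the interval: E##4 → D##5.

minor seventh

E to D spans seven letter names (E-F-G-A-B-C-D): a seventh.
At 10 semitones, E##4→D##5 falls one short of a major seventh: minor.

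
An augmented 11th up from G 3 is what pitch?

C-sharp 5

The eleventh's letter: G up four letter names plus an octave → C.
An augmented eleventh is 18 semitones; 18 semitones up from G3 gives C#5.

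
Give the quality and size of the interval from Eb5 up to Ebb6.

E to E is the same letter name, plus an octave — that makes it an octave of some quality.
The perfect octave is 12 semitones; here we have 11, one semitone narrower: diminished.

diminished octave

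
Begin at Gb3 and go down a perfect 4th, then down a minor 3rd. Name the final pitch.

Gb3 down a perfect fourth → Db3 (5 semitones).
A minor third down from Db3 is Bb2.

Bb2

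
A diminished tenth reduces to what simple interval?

Take out an octave (7 from the number): 10 − 7 = 3.
Quality carries through unchanged, so the simple form is a diminished third.

d3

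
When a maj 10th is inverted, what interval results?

First reduce the compound major tenth to its simple form, a major third.
Interval numbers invert to sum to nine: 3 + 6 = 9, so a third inverts to a sixth.
And major becomes minor under inversion, so we get a minor sixth.

minor sixth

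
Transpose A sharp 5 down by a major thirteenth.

C sharp 4

The thirteenth's letter: A down six letter names plus an octave → C.
A major thirteenth is 21 semitones; 21 semitones down from A#5 gives C#4.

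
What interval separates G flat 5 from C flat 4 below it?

P12

Descending from Gb5 to Cb4 is the same interval as ascending Cb4 to Gb5.
C to G spans five letter names (C-D-E-F-G), plus an octave — that makes it a twelfth of some quality.
The perfect twelfth spans 19 semitones, and Cb4 to Gb5 is exactly 19 semitones — so this is a perfect twelfth.
(Equivalently, a compound perfect fifth: a perfect fifth plus an octave.)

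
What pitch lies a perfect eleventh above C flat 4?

Four letters up from C (plus an octave) reaches F.
A perfect eleventh is 17 semitones; 17 semitones up from Cb4 gives Fb5.

F flat 5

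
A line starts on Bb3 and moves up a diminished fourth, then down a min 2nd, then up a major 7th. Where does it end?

Bb3 up a diminished fourth → Ebb4 (4 semitones).
Down a minor second from Ebb4: Db4 (1 semitone down).
A major seventh up from Db4 is C5.

C5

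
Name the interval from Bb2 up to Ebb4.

B to E spans four letter names (B-C-D-E), plus an octave — that makes it an eleventh of some quality.
Bb2 to Ebb4 spans 16 semitones — one semitone narrower than the perfect eleventh (17) — giving a diminished eleventh.
(Equivalently, a compound diminished fourth: a diminished fourth plus an octave.)

d11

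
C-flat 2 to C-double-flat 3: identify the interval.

diminished octave

C to C is the same letter name, plus an octave — that makes it an octave of some quality.
A perfect octave would be 12 semitones; Cb2 to Cbb3 is 11, one semitone narrower, so the interval is diminished.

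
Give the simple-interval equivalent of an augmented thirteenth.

Each octave removed subtracts seven from the number: 13 − 7 = 6.
That makes an augmented thirteenth a compound augmented sixth — an octave plus an augmented sixth.

A6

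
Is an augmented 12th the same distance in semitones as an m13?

Both span 20 semitones: an augmented twelfth and a minor thirteenth are the same chromatic distance.

Yes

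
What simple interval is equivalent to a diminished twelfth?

diminished fifth

Take out an octave (7 from the number): 12 − 7 = 5.
That makes a diminished twelfth a compound diminished fifth — an octave plus a diminished fifth.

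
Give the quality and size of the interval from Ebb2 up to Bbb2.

perfect fifth

E to B spans five letter names (E-F-G-A-B) — that makes it a fifth of some quality.
Ebb2 to Bbb2 is 7 semitones, matching the perfect fifth exactly, so the quality is perfect.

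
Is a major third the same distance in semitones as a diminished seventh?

4 semitones (major third) vs 9 semitones (diminished seventh): not equal.

No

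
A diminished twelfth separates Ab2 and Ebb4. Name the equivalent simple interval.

Each octave removed subtracts seven from the number: 12 − 7 = 5.
Quality carries through unchanged, so the simple form is a diminished fifth.

diminished 5th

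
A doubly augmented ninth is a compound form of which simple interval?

AA2

Take out an octave (7 from the number): 9 − 7 = 2.
So a doubly augmented ninth is an octave plus a doubly augmented second. The quality is unchanged.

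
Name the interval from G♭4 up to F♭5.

minor 7th

G to F spans seven letter names (G-A-B-C-D-E-F): a seventh.
A major seventh would be 11 semitones, but Gb4 to Fb5 is 10 — one semitone narrower, making it a minor seventh.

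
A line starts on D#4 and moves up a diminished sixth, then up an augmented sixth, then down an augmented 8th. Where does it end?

A diminished sixth up from D#4 is Bb4.
Up an augmented sixth from Bb4: G#5 (10 semitones up).
G#5 down an augmented octave → G4 (13 semitones).

G4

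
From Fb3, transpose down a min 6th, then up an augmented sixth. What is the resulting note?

F#3

Fb3 down a minor sixth → Ab2 (8 semitones).
Ab2 up an augmented sixth → F#3 (10 semitones).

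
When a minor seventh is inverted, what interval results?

major 2nd

Inverted interval numbers add to nine, so a seventh pairs with a second (7 + 2 = 9).
The quality also flips — minor becomes major — giving a major second.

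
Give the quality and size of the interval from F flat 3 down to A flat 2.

Descending from Fb3 to Ab2 is the same interval as ascending Ab2 to Fb3.
A to F spans six letter names (A-B-C-D-E-F): a sixth.
Ab2 to Fb3 is 8 semitones, a half step short of the major sixth (9), so this is minor.

minor 6th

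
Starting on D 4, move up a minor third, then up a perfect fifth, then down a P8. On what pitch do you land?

C 4

D4 up a minor third → F4 (3 semitones).
F4 up a perfect fifth → C5 (7 semitones).
Down a perfect octave from C5: C4 (12 semitones down).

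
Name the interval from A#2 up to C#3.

A to C spans three letter names (A-B-C), so the interval is some kind of third.
At 3 semitones, A#2→C#3 falls one short of a major third: minor.

minor third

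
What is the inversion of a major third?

minor 6th

Interval numbers invert to sum to nine: 3 + 6 = 9, so a third inverts to a sixth.
Quality inverts too: major becomes minor. That makes the inversion a minor sixth.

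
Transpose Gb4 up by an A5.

The fifth takes the letter from G up to D.
An augmented fifth spans 8 semitones, so from Gb4 the target pitch is D5.

D5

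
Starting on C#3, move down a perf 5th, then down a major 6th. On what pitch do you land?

A1

A perfect fifth down from C#3 is F#2.
F#2 down a major sixth → A1 (9 semitones).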